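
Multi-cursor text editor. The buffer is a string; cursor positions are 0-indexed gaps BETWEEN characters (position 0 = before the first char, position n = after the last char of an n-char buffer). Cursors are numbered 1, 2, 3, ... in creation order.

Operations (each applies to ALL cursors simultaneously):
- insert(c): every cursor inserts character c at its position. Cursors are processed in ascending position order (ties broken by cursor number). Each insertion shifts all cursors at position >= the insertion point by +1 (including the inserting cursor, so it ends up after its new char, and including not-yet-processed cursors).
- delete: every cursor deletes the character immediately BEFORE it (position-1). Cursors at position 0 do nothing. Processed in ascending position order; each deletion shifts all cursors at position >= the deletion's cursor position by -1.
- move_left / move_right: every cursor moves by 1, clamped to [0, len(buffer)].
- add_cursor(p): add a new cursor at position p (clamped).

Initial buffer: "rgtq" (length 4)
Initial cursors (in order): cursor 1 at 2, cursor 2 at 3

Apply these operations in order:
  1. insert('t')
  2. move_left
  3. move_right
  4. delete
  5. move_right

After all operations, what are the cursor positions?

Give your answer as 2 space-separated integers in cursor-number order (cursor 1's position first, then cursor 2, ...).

After op 1 (insert('t')): buffer="rgtttq" (len 6), cursors c1@3 c2@5, authorship ..1.2.
After op 2 (move_left): buffer="rgtttq" (len 6), cursors c1@2 c2@4, authorship ..1.2.
After op 3 (move_right): buffer="rgtttq" (len 6), cursors c1@3 c2@5, authorship ..1.2.
After op 4 (delete): buffer="rgtq" (len 4), cursors c1@2 c2@3, authorship ....
After op 5 (move_right): buffer="rgtq" (len 4), cursors c1@3 c2@4, authorship ....

Answer: 3 4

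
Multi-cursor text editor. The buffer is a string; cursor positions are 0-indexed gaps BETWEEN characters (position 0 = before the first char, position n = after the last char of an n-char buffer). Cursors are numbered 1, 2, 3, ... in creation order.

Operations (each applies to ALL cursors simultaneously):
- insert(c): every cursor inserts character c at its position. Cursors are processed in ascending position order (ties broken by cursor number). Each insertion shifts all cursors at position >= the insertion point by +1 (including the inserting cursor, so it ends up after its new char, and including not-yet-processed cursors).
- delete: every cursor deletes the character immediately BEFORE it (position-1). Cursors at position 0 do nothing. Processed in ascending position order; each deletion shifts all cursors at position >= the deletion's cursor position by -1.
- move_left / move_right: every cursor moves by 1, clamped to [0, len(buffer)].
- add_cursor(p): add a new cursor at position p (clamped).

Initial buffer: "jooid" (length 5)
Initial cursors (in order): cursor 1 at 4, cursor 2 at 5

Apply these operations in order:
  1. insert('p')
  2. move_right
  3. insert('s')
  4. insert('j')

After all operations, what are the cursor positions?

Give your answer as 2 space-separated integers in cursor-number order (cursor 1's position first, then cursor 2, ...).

After op 1 (insert('p')): buffer="jooipdp" (len 7), cursors c1@5 c2@7, authorship ....1.2
After op 2 (move_right): buffer="jooipdp" (len 7), cursors c1@6 c2@7, authorship ....1.2
After op 3 (insert('s')): buffer="jooipdsps" (len 9), cursors c1@7 c2@9, authorship ....1.122
After op 4 (insert('j')): buffer="jooipdsjpsj" (len 11), cursors c1@8 c2@11, authorship ....1.11222

Answer: 8 11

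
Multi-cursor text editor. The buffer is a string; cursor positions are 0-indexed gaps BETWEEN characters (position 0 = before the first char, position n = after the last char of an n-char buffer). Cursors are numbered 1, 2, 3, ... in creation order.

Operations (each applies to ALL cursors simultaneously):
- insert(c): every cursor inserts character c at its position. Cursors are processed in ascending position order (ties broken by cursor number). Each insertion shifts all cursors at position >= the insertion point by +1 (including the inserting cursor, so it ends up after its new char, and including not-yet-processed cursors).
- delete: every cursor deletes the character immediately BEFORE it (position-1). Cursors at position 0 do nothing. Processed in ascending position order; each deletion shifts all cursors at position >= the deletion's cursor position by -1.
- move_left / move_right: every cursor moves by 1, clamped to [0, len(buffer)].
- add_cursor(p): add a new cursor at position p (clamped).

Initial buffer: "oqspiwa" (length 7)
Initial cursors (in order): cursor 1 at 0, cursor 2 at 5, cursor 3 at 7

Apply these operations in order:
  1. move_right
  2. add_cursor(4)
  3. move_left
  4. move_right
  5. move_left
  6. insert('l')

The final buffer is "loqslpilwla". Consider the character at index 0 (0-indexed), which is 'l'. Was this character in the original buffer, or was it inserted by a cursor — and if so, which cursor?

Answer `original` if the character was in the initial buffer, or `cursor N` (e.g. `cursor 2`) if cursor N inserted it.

Answer: cursor 1

Derivation:
After op 1 (move_right): buffer="oqspiwa" (len 7), cursors c1@1 c2@6 c3@7, authorship .......
After op 2 (add_cursor(4)): buffer="oqspiwa" (len 7), cursors c1@1 c4@4 c2@6 c3@7, authorship .......
After op 3 (move_left): buffer="oqspiwa" (len 7), cursors c1@0 c4@3 c2@5 c3@6, authorship .......
After op 4 (move_right): buffer="oqspiwa" (len 7), cursors c1@1 c4@4 c2@6 c3@7, authorship .......
After op 5 (move_left): buffer="oqspiwa" (len 7), cursors c1@0 c4@3 c2@5 c3@6, authorship .......
After op 6 (insert('l')): buffer="loqslpilwla" (len 11), cursors c1@1 c4@5 c2@8 c3@10, authorship 1...4..2.3.
Authorship (.=original, N=cursor N): 1 . . . 4 . . 2 . 3 .
Index 0: author = 1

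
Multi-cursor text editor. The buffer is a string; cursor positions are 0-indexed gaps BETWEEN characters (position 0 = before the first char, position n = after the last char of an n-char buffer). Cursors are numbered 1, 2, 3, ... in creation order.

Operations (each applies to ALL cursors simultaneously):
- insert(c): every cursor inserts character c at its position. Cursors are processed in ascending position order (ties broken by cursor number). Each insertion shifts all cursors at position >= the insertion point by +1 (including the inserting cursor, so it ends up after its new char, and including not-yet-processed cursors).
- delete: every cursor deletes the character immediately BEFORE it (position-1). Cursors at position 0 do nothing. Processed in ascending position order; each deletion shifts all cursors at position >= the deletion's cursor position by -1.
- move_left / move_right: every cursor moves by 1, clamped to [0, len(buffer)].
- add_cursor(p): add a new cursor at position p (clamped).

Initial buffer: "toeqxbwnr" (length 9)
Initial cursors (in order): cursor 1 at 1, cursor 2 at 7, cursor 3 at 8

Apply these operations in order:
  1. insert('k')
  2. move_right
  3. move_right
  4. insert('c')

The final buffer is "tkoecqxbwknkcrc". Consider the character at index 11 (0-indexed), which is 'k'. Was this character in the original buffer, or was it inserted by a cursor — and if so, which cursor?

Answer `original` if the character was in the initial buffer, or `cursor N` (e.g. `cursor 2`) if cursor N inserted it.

Answer: cursor 3

Derivation:
After op 1 (insert('k')): buffer="tkoeqxbwknkr" (len 12), cursors c1@2 c2@9 c3@11, authorship .1......2.3.
After op 2 (move_right): buffer="tkoeqxbwknkr" (len 12), cursors c1@3 c2@10 c3@12, authorship .1......2.3.
After op 3 (move_right): buffer="tkoeqxbwknkr" (len 12), cursors c1@4 c2@11 c3@12, authorship .1......2.3.
After op 4 (insert('c')): buffer="tkoecqxbwknkcrc" (len 15), cursors c1@5 c2@13 c3@15, authorship .1..1....2.32.3
Authorship (.=original, N=cursor N): . 1 . . 1 . . . . 2 . 3 2 . 3
Index 11: author = 3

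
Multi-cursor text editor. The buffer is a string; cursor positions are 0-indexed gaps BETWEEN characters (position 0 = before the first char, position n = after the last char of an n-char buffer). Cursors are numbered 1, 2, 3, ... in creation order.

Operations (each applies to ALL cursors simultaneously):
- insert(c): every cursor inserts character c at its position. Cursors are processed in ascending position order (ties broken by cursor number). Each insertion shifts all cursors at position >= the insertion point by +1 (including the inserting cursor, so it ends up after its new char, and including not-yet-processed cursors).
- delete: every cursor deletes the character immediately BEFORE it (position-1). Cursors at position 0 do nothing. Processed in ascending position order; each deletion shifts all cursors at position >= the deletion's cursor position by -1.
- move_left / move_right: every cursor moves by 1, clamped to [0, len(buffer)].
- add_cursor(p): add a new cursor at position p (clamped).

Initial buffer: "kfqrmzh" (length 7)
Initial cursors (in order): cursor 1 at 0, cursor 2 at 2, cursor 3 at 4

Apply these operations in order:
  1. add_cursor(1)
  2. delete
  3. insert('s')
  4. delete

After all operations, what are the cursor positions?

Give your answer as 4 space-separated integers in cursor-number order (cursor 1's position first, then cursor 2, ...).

After op 1 (add_cursor(1)): buffer="kfqrmzh" (len 7), cursors c1@0 c4@1 c2@2 c3@4, authorship .......
After op 2 (delete): buffer="qmzh" (len 4), cursors c1@0 c2@0 c4@0 c3@1, authorship ....
After op 3 (insert('s')): buffer="sssqsmzh" (len 8), cursors c1@3 c2@3 c4@3 c3@5, authorship 124.3...
After op 4 (delete): buffer="qmzh" (len 4), cursors c1@0 c2@0 c4@0 c3@1, authorship ....

Answer: 0 0 1 0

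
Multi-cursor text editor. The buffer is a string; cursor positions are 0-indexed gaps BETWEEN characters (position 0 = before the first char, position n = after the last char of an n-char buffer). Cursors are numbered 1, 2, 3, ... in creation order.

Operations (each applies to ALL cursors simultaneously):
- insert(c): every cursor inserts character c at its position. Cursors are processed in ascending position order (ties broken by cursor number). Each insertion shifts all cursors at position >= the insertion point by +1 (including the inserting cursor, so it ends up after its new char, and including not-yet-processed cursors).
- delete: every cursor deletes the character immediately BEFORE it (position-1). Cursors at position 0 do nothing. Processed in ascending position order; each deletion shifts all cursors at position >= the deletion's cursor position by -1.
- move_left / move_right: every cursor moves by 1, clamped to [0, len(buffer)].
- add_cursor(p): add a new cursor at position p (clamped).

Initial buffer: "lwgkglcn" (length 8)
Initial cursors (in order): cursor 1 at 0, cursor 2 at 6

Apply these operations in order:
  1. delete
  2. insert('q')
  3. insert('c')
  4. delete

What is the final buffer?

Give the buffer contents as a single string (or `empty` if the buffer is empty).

Answer: qlwgkgqcn

Derivation:
After op 1 (delete): buffer="lwgkgcn" (len 7), cursors c1@0 c2@5, authorship .......
After op 2 (insert('q')): buffer="qlwgkgqcn" (len 9), cursors c1@1 c2@7, authorship 1.....2..
After op 3 (insert('c')): buffer="qclwgkgqccn" (len 11), cursors c1@2 c2@9, authorship 11.....22..
After op 4 (delete): buffer="qlwgkgqcn" (len 9), cursors c1@1 c2@7, authorship 1.....2..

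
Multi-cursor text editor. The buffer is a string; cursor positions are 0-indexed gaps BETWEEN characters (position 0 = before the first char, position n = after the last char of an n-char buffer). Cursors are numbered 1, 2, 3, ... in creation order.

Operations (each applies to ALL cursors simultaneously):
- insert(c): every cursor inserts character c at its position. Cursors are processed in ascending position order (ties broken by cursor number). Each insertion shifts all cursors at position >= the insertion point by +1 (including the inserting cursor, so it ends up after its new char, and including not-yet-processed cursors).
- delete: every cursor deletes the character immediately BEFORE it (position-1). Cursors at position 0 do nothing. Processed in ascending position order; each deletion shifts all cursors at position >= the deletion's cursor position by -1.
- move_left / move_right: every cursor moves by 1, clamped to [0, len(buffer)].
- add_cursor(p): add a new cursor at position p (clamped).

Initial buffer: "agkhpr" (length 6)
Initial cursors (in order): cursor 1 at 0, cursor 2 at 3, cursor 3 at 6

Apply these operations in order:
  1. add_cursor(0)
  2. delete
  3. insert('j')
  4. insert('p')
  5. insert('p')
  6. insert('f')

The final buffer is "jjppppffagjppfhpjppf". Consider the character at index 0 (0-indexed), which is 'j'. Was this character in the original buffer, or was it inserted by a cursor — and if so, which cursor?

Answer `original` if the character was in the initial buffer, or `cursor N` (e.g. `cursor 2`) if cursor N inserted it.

After op 1 (add_cursor(0)): buffer="agkhpr" (len 6), cursors c1@0 c4@0 c2@3 c3@6, authorship ......
After op 2 (delete): buffer="aghp" (len 4), cursors c1@0 c4@0 c2@2 c3@4, authorship ....
After op 3 (insert('j')): buffer="jjagjhpj" (len 8), cursors c1@2 c4@2 c2@5 c3@8, authorship 14..2..3
After op 4 (insert('p')): buffer="jjppagjphpjp" (len 12), cursors c1@4 c4@4 c2@8 c3@12, authorship 1414..22..33
After op 5 (insert('p')): buffer="jjppppagjpphpjpp" (len 16), cursors c1@6 c4@6 c2@11 c3@16, authorship 141414..222..333
After op 6 (insert('f')): buffer="jjppppffagjppfhpjppf" (len 20), cursors c1@8 c4@8 c2@14 c3@20, authorship 14141414..2222..3333
Authorship (.=original, N=cursor N): 1 4 1 4 1 4 1 4 . . 2 2 2 2 . . 3 3 3 3
Index 0: author = 1

Answer: cursor 1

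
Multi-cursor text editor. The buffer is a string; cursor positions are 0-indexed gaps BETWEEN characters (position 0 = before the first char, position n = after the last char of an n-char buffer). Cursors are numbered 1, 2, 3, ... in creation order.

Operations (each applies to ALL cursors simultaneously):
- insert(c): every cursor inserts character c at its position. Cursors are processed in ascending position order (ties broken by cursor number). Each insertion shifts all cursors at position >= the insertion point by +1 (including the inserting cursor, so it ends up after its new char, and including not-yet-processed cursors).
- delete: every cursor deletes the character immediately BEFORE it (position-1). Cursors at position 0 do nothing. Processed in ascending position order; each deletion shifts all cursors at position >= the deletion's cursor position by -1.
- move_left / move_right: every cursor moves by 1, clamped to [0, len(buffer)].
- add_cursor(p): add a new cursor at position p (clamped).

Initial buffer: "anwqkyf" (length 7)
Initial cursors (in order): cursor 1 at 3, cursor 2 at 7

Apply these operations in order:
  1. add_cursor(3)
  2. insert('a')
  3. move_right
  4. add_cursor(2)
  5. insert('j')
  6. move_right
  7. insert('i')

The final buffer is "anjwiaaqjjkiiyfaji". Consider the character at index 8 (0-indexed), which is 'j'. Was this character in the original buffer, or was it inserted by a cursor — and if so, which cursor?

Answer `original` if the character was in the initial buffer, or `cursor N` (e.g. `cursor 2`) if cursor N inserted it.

Answer: cursor 1

Derivation:
After op 1 (add_cursor(3)): buffer="anwqkyf" (len 7), cursors c1@3 c3@3 c2@7, authorship .......
After op 2 (insert('a')): buffer="anwaaqkyfa" (len 10), cursors c1@5 c3@5 c2@10, authorship ...13....2
After op 3 (move_right): buffer="anwaaqkyfa" (len 10), cursors c1@6 c3@6 c2@10, authorship ...13....2
After op 4 (add_cursor(2)): buffer="anwaaqkyfa" (len 10), cursors c4@2 c1@6 c3@6 c2@10, authorship ...13....2
After op 5 (insert('j')): buffer="anjwaaqjjkyfaj" (len 14), cursors c4@3 c1@9 c3@9 c2@14, authorship ..4.13.13...22
After op 6 (move_right): buffer="anjwaaqjjkyfaj" (len 14), cursors c4@4 c1@10 c3@10 c2@14, authorship ..4.13.13...22
After op 7 (insert('i')): buffer="anjwiaaqjjkiiyfaji" (len 18), cursors c4@5 c1@13 c3@13 c2@18, authorship ..4.413.13.13..222
Authorship (.=original, N=cursor N): . . 4 . 4 1 3 . 1 3 . 1 3 . . 2 2 2
Index 8: author = 1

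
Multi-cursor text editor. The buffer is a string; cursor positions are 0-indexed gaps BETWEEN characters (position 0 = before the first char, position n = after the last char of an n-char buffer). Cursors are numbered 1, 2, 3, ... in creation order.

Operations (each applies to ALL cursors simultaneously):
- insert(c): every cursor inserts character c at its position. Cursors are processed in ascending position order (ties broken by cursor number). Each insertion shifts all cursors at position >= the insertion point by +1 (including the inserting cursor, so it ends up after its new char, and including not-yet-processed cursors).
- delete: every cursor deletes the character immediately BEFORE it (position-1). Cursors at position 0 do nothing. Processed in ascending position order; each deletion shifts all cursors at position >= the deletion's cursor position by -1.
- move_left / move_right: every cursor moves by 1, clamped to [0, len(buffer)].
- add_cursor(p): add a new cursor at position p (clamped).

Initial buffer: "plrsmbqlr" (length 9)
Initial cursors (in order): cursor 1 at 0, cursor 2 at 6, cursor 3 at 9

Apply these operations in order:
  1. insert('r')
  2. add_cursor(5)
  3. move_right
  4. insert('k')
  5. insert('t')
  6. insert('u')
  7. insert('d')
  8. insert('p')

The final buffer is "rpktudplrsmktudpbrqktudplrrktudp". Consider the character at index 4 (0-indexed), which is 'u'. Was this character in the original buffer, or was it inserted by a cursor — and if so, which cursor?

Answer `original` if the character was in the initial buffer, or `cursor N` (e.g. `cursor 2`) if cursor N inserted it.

Answer: cursor 1

Derivation:
After op 1 (insert('r')): buffer="rplrsmbrqlrr" (len 12), cursors c1@1 c2@8 c3@12, authorship 1......2...3
After op 2 (add_cursor(5)): buffer="rplrsmbrqlrr" (len 12), cursors c1@1 c4@5 c2@8 c3@12, authorship 1......2...3
After op 3 (move_right): buffer="rplrsmbrqlrr" (len 12), cursors c1@2 c4@6 c2@9 c3@12, authorship 1......2...3
After op 4 (insert('k')): buffer="rpklrsmkbrqklrrk" (len 16), cursors c1@3 c4@8 c2@12 c3@16, authorship 1.1....4.2.2..33
After op 5 (insert('t')): buffer="rpktlrsmktbrqktlrrkt" (len 20), cursors c1@4 c4@10 c2@15 c3@20, authorship 1.11....44.2.22..333
After op 6 (insert('u')): buffer="rpktulrsmktubrqktulrrktu" (len 24), cursors c1@5 c4@12 c2@18 c3@24, authorship 1.111....444.2.222..3333
After op 7 (insert('d')): buffer="rpktudlrsmktudbrqktudlrrktud" (len 28), cursors c1@6 c4@14 c2@21 c3@28, authorship 1.1111....4444.2.2222..33333
After op 8 (insert('p')): buffer="rpktudplrsmktudpbrqktudplrrktudp" (len 32), cursors c1@7 c4@16 c2@24 c3@32, authorship 1.11111....44444.2.22222..333333
Authorship (.=original, N=cursor N): 1 . 1 1 1 1 1 . . . . 4 4 4 4 4 . 2 . 2 2 2 2 2 . . 3 3 3 3 3 3
Index 4: author = 1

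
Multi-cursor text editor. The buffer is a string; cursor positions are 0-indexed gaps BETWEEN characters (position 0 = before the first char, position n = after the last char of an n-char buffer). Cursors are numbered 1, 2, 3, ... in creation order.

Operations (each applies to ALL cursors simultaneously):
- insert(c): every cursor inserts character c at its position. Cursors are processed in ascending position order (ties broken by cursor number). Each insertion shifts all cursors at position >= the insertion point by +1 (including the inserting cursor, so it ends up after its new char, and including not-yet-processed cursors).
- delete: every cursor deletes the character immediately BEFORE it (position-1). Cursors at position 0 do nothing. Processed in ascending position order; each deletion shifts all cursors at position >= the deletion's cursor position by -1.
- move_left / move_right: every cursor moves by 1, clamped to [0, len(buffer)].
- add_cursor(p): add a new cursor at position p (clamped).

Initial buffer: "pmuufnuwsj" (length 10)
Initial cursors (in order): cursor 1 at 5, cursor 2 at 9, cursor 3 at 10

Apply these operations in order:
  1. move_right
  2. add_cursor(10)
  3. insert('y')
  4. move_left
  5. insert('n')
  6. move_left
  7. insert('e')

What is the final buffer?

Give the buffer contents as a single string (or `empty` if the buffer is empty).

Answer: pmuufnenyuwsjyynneeeny

Derivation:
After op 1 (move_right): buffer="pmuufnuwsj" (len 10), cursors c1@6 c2@10 c3@10, authorship ..........
After op 2 (add_cursor(10)): buffer="pmuufnuwsj" (len 10), cursors c1@6 c2@10 c3@10 c4@10, authorship ..........
After op 3 (insert('y')): buffer="pmuufnyuwsjyyy" (len 14), cursors c1@7 c2@14 c3@14 c4@14, authorship ......1....234
After op 4 (move_left): buffer="pmuufnyuwsjyyy" (len 14), cursors c1@6 c2@13 c3@13 c4@13, authorship ......1....234
After op 5 (insert('n')): buffer="pmuufnnyuwsjyynnny" (len 18), cursors c1@7 c2@17 c3@17 c4@17, authorship ......11....232344
After op 6 (move_left): buffer="pmuufnnyuwsjyynnny" (len 18), cursors c1@6 c2@16 c3@16 c4@16, authorship ......11....232344
After op 7 (insert('e')): buffer="pmuufnenyuwsjyynneeeny" (len 22), cursors c1@7 c2@20 c3@20 c4@20, authorship ......111....232323444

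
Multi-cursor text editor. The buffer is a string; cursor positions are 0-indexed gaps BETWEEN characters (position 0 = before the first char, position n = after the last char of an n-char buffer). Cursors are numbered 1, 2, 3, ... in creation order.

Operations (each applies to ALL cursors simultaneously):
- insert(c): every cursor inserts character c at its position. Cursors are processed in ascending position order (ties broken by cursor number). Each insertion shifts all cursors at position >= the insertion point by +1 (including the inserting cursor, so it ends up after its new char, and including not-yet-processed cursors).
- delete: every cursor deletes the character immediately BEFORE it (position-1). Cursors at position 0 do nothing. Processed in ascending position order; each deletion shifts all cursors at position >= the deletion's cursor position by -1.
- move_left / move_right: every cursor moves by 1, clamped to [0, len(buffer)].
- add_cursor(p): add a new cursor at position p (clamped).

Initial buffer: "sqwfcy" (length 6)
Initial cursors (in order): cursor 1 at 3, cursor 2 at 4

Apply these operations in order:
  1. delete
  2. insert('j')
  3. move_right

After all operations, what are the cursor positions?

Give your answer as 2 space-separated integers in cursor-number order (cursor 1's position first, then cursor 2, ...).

After op 1 (delete): buffer="sqcy" (len 4), cursors c1@2 c2@2, authorship ....
After op 2 (insert('j')): buffer="sqjjcy" (len 6), cursors c1@4 c2@4, authorship ..12..
After op 3 (move_right): buffer="sqjjcy" (len 6), cursors c1@5 c2@5, authorship ..12..

Answer: 5 5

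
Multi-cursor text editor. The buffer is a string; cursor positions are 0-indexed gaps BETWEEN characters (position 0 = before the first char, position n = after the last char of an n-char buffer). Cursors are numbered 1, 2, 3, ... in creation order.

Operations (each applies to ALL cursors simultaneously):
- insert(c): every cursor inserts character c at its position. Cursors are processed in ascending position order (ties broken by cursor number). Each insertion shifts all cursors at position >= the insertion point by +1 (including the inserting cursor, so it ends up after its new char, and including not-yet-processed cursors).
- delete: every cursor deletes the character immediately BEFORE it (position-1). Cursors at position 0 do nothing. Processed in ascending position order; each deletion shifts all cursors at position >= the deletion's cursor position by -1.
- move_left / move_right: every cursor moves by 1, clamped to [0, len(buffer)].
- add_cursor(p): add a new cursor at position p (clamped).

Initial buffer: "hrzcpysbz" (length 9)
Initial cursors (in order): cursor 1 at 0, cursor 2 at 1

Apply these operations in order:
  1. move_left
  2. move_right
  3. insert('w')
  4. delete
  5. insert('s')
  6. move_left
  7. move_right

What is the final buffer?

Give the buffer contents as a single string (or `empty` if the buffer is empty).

After op 1 (move_left): buffer="hrzcpysbz" (len 9), cursors c1@0 c2@0, authorship .........
After op 2 (move_right): buffer="hrzcpysbz" (len 9), cursors c1@1 c2@1, authorship .........
After op 3 (insert('w')): buffer="hwwrzcpysbz" (len 11), cursors c1@3 c2@3, authorship .12........
After op 4 (delete): buffer="hrzcpysbz" (len 9), cursors c1@1 c2@1, authorship .........
After op 5 (insert('s')): buffer="hssrzcpysbz" (len 11), cursors c1@3 c2@3, authorship .12........
After op 6 (move_left): buffer="hssrzcpysbz" (len 11), cursors c1@2 c2@2, authorship .12........
After op 7 (move_right): buffer="hssrzcpysbz" (len 11), cursors c1@3 c2@3, authorship .12........

Answer: hssrzcpysbz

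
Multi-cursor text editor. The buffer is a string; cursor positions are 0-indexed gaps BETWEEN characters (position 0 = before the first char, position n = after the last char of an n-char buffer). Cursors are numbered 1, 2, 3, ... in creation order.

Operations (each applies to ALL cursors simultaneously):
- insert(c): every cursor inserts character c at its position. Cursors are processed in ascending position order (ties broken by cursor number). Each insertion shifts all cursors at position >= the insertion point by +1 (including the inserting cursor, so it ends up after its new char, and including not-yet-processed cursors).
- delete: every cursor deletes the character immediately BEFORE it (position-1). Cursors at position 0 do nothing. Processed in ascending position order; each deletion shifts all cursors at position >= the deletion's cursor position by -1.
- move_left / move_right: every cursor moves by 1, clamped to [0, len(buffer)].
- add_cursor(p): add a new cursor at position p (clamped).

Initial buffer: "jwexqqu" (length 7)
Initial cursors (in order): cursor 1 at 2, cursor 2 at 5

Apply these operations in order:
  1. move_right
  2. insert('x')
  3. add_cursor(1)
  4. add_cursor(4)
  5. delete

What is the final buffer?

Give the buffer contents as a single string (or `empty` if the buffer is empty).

Answer: wxqqu

Derivation:
After op 1 (move_right): buffer="jwexqqu" (len 7), cursors c1@3 c2@6, authorship .......
After op 2 (insert('x')): buffer="jwexxqqxu" (len 9), cursors c1@4 c2@8, authorship ...1...2.
After op 3 (add_cursor(1)): buffer="jwexxqqxu" (len 9), cursors c3@1 c1@4 c2@8, authorship ...1...2.
After op 4 (add_cursor(4)): buffer="jwexxqqxu" (len 9), cursors c3@1 c1@4 c4@4 c2@8, authorship ...1...2.
After op 5 (delete): buffer="wxqqu" (len 5), cursors c3@0 c1@1 c4@1 c2@4, authorship .....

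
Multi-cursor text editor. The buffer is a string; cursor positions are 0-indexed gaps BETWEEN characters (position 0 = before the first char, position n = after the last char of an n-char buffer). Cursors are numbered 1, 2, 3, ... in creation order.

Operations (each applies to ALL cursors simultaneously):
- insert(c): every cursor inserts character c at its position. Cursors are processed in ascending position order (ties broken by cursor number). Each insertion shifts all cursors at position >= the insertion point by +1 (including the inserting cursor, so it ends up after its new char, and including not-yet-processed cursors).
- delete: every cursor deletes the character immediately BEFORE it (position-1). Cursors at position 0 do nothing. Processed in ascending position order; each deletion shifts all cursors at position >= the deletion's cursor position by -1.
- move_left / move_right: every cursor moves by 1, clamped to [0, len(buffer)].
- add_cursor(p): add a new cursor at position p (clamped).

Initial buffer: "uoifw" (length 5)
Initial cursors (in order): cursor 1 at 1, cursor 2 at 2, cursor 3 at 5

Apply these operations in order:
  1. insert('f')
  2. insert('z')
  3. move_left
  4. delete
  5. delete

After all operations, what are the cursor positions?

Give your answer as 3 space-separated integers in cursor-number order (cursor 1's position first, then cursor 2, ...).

Answer: 0 1 4

Derivation:
After op 1 (insert('f')): buffer="ufofifwf" (len 8), cursors c1@2 c2@4 c3@8, authorship .1.2...3
After op 2 (insert('z')): buffer="ufzofzifwfz" (len 11), cursors c1@3 c2@6 c3@11, authorship .11.22...33
After op 3 (move_left): buffer="ufzofzifwfz" (len 11), cursors c1@2 c2@5 c3@10, authorship .11.22...33
After op 4 (delete): buffer="uzozifwz" (len 8), cursors c1@1 c2@3 c3@7, authorship .1.2...3
After op 5 (delete): buffer="zzifz" (len 5), cursors c1@0 c2@1 c3@4, authorship 12..3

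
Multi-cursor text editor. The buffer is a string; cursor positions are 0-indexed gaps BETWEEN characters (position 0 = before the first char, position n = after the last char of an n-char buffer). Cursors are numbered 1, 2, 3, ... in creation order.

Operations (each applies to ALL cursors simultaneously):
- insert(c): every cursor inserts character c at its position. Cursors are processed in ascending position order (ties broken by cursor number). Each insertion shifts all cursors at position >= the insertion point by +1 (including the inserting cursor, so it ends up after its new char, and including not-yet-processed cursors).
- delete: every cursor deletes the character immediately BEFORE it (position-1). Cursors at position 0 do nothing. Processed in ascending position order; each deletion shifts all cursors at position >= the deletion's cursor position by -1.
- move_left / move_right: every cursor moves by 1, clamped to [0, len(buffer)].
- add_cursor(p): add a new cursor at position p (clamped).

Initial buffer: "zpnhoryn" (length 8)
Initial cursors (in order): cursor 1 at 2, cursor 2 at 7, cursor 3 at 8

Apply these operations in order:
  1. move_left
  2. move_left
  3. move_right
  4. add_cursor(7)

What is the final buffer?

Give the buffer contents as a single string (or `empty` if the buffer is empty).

After op 1 (move_left): buffer="zpnhoryn" (len 8), cursors c1@1 c2@6 c3@7, authorship ........
After op 2 (move_left): buffer="zpnhoryn" (len 8), cursors c1@0 c2@5 c3@6, authorship ........
After op 3 (move_right): buffer="zpnhoryn" (len 8), cursors c1@1 c2@6 c3@7, authorship ........
After op 4 (add_cursor(7)): buffer="zpnhoryn" (len 8), cursors c1@1 c2@6 c3@7 c4@7, authorship ........

Answer: zpnhoryn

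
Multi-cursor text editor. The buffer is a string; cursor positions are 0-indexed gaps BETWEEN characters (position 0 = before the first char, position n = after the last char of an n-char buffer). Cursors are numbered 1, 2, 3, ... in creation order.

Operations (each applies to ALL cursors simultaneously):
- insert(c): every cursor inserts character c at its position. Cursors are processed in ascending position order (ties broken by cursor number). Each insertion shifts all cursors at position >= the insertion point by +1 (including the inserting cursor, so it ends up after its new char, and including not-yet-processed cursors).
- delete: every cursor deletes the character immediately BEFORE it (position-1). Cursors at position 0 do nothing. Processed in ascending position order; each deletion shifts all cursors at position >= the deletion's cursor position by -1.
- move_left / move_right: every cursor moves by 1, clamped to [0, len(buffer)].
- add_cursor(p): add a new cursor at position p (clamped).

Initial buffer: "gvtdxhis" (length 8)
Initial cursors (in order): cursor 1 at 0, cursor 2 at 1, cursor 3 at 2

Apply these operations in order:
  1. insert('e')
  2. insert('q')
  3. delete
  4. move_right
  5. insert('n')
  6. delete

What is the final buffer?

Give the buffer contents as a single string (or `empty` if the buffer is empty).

Answer: egevetdxhis

Derivation:
After op 1 (insert('e')): buffer="egevetdxhis" (len 11), cursors c1@1 c2@3 c3@5, authorship 1.2.3......
After op 2 (insert('q')): buffer="eqgeqveqtdxhis" (len 14), cursors c1@2 c2@5 c3@8, authorship 11.22.33......
After op 3 (delete): buffer="egevetdxhis" (len 11), cursors c1@1 c2@3 c3@5, authorship 1.2.3......
After op 4 (move_right): buffer="egevetdxhis" (len 11), cursors c1@2 c2@4 c3@6, authorship 1.2.3......
After op 5 (insert('n')): buffer="egnevnetndxhis" (len 14), cursors c1@3 c2@6 c3@9, authorship 1.12.23.3.....
After op 6 (delete): buffer="egevetdxhis" (len 11), cursors c1@2 c2@4 c3@6, authorship 1.2.3......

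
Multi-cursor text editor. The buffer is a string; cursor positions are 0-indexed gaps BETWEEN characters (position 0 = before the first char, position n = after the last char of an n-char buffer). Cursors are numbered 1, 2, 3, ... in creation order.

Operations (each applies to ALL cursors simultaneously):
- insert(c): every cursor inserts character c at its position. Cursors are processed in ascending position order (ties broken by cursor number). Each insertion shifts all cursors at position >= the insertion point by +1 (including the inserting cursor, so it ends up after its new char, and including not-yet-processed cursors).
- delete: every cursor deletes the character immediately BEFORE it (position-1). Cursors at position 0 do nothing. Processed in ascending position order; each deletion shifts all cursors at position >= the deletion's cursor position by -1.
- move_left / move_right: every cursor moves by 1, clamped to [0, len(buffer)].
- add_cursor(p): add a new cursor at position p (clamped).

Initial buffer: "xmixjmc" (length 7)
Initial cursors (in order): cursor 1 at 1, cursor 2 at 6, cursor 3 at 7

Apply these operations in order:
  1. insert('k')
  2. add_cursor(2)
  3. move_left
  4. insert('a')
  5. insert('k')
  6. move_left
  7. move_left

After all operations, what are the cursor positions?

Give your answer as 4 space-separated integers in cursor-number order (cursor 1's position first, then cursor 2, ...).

Answer: 3 11 15 3

Derivation:
After op 1 (insert('k')): buffer="xkmixjmkck" (len 10), cursors c1@2 c2@8 c3@10, authorship .1.....2.3
After op 2 (add_cursor(2)): buffer="xkmixjmkck" (len 10), cursors c1@2 c4@2 c2@8 c3@10, authorship .1.....2.3
After op 3 (move_left): buffer="xkmixjmkck" (len 10), cursors c1@1 c4@1 c2@7 c3@9, authorship .1.....2.3
After op 4 (insert('a')): buffer="xaakmixjmakcak" (len 14), cursors c1@3 c4@3 c2@10 c3@13, authorship .141.....22.33
After op 5 (insert('k')): buffer="xaakkkmixjmakkcakk" (len 18), cursors c1@5 c4@5 c2@13 c3@17, authorship .14141.....222.333
After op 6 (move_left): buffer="xaakkkmixjmakkcakk" (len 18), cursors c1@4 c4@4 c2@12 c3@16, authorship .14141.....222.333
After op 7 (move_left): buffer="xaakkkmixjmakkcakk" (len 18), cursors c1@3 c4@3 c2@11 c3@15, authorship .14141.....222.333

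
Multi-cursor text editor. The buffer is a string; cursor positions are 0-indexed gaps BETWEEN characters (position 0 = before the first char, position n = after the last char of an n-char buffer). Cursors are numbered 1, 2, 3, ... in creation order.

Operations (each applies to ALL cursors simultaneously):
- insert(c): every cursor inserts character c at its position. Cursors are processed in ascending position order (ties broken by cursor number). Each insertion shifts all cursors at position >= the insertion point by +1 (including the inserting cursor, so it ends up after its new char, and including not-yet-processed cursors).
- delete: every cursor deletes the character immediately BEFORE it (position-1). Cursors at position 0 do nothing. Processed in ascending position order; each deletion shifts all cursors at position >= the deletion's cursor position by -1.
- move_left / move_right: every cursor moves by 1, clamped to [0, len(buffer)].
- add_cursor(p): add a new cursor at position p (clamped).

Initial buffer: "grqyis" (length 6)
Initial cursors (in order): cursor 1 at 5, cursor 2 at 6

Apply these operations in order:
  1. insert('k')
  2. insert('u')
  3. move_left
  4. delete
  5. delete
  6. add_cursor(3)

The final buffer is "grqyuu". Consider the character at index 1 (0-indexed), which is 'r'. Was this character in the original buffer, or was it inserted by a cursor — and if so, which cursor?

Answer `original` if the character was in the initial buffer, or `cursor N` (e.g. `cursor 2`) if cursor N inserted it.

Answer: original

Derivation:
After op 1 (insert('k')): buffer="grqyiksk" (len 8), cursors c1@6 c2@8, authorship .....1.2
After op 2 (insert('u')): buffer="grqyikusku" (len 10), cursors c1@7 c2@10, authorship .....11.22
After op 3 (move_left): buffer="grqyikusku" (len 10), cursors c1@6 c2@9, authorship .....11.22
After op 4 (delete): buffer="grqyiusu" (len 8), cursors c1@5 c2@7, authorship .....1.2
After op 5 (delete): buffer="grqyuu" (len 6), cursors c1@4 c2@5, authorship ....12
After op 6 (add_cursor(3)): buffer="grqyuu" (len 6), cursors c3@3 c1@4 c2@5, authorship ....12
Authorship (.=original, N=cursor N): . . . . 1 2
Index 1: author = original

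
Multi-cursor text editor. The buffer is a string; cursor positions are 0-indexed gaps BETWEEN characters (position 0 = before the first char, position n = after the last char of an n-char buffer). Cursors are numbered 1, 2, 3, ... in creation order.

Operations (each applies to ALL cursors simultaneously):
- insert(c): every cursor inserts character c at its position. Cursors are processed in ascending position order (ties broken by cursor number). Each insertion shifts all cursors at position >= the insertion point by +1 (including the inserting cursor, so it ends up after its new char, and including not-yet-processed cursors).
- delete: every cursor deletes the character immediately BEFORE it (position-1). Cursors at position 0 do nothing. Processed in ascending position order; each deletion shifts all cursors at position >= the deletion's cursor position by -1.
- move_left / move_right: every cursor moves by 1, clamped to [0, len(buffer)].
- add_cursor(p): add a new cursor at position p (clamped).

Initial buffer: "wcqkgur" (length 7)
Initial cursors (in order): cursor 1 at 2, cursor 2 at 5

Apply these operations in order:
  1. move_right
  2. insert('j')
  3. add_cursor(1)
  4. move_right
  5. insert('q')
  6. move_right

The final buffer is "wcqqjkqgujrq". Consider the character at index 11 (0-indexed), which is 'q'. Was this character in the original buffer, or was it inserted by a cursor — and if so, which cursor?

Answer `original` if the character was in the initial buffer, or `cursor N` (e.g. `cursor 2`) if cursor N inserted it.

Answer: cursor 2

Derivation:
After op 1 (move_right): buffer="wcqkgur" (len 7), cursors c1@3 c2@6, authorship .......
After op 2 (insert('j')): buffer="wcqjkgujr" (len 9), cursors c1@4 c2@8, authorship ...1...2.
After op 3 (add_cursor(1)): buffer="wcqjkgujr" (len 9), cursors c3@1 c1@4 c2@8, authorship ...1...2.
After op 4 (move_right): buffer="wcqjkgujr" (len 9), cursors c3@2 c1@5 c2@9, authorship ...1...2.
After op 5 (insert('q')): buffer="wcqqjkqgujrq" (len 12), cursors c3@3 c1@7 c2@12, authorship ..3.1.1..2.2
After op 6 (move_right): buffer="wcqqjkqgujrq" (len 12), cursors c3@4 c1@8 c2@12, authorship ..3.1.1..2.2
Authorship (.=original, N=cursor N): . . 3 . 1 . 1 . . 2 . 2
Index 11: author = 2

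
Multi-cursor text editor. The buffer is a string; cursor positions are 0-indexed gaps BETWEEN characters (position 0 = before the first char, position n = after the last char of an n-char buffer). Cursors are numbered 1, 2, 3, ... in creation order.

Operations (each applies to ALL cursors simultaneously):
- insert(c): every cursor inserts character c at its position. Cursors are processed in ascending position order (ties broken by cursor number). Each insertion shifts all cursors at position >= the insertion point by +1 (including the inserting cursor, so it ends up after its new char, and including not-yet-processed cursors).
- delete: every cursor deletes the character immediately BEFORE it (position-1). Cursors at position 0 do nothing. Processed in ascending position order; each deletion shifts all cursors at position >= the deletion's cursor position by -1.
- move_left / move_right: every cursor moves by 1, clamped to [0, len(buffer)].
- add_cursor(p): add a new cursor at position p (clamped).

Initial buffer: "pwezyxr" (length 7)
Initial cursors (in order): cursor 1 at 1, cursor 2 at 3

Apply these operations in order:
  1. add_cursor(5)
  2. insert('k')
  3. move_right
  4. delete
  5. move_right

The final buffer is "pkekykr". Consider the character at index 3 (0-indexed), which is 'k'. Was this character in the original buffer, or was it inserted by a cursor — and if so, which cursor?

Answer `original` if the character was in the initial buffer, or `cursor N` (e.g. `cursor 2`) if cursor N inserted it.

Answer: cursor 2

Derivation:
After op 1 (add_cursor(5)): buffer="pwezyxr" (len 7), cursors c1@1 c2@3 c3@5, authorship .......
After op 2 (insert('k')): buffer="pkwekzykxr" (len 10), cursors c1@2 c2@5 c3@8, authorship .1..2..3..
After op 3 (move_right): buffer="pkwekzykxr" (len 10), cursors c1@3 c2@6 c3@9, authorship .1..2..3..
After op 4 (delete): buffer="pkekykr" (len 7), cursors c1@2 c2@4 c3@6, authorship .1.2.3.
After op 5 (move_right): buffer="pkekykr" (len 7), cursors c1@3 c2@5 c3@7, authorship .1.2.3.
Authorship (.=original, N=cursor N): . 1 . 2 . 3 .
Index 3: author = 2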